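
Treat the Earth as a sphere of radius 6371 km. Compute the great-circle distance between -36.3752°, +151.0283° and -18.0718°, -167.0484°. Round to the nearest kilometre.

4571 km

Δλ = -167.0484 − 151.0283 = -318.0767°; wrapped into (−180°, 180°]: 41.9233°.
Δφ = -18.0718 − -36.3752 = 18.3034°.
a = sin²(Δφ/2) + cos φ₁ · cos φ₂ · sin²(Δλ/2) = 0.123257.
c = 2·atan2(√a, √(1−a)) = 0.71745 rad → d = 6371·c ≈ 4570.85 km.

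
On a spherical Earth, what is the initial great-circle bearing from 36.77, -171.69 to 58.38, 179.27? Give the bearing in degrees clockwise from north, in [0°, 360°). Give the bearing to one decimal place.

347.5°

Δλ = 179.27 − -171.69 = 350.96°; wrapped into (−180°, 180°]: -9.04°.
θ = atan2( sin Δλ · cos φ₂ , cos φ₁ · sin φ₂ − sin φ₁ · cos φ₂ · cos Δλ )
  = atan2(-0.08238, 0.37219) = -12.480° → normalised to [0°, 360°): 347.520°.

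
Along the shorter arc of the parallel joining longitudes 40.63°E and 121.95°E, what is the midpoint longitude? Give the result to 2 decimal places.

Signed shortest Δλ from +40.63° to +121.95° is +81.32°.
Midpoint longitude = +40.63° + (+81.32°)/2 = +40.63° + 40.66° = +81.29°.

81.29°E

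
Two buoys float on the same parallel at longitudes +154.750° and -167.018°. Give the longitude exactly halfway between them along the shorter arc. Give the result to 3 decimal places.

+173.866°

Signed shortest Δλ from +154.750° to -167.018° is +38.232°.
Midpoint longitude = +154.750° + (+38.232°)/2 = +154.750° + 19.116° = +173.866°.
(The naïve average (+154.750 + -167.018)/2 = -6.134° is on the wrong side of the globe.)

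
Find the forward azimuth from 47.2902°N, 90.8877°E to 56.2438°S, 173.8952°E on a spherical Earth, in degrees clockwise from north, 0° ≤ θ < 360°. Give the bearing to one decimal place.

138.1°

Δλ = 173.8952 − 90.8877 = 83.0075°.
θ = atan2( sin Δλ · cos φ₂ , cos φ₁ · sin φ₂ − sin φ₁ · cos φ₂ · cos Δλ )
  = atan2(0.55153, -0.61364) = 138.051° → normalised to [0°, 360°): 138.051°.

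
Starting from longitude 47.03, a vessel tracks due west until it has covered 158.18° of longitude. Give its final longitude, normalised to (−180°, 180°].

Start at +47.03°; shift −158.18° → -111.15°.
-111.15° already lies in (−180°, 180°].

-111.15°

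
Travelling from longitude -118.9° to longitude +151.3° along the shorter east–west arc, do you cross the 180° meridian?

Yes

Naïve |151.3 − -118.9| = 270.2° > 180°, so the shorter arc goes the other way round — across 180°.
Signed shortest Δλ = ((151.3 − -118.9 + 180) mod 360) − 180 = -89.8°.
Going west by 89.8° from -118.9° passes through 180° before reaching +151.3°.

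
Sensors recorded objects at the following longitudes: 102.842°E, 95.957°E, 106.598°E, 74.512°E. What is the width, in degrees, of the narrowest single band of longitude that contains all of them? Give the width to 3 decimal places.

32.086°

Sort the longitudes: +74.512°, +95.957°, +102.842°, +106.598°.
Eastward gaps between consecutive values (wrapping around): 21.445°, 6.885°, 3.756°, 327.914°.
Largest gap = 327.914° ⇒ minimal covering band is its complement: 360° − 327.914° = 32.086°.
Band runs from +74.512° eastward to +106.598°.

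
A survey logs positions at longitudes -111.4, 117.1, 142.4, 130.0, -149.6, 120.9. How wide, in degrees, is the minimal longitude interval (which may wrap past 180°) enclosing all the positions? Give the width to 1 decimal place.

Sort the longitudes: -149.6°, -111.4°, +117.1°, +120.9°, +130.0°, +142.4°.
Eastward gaps between consecutive values (wrapping around): 38.2°, 228.5°, 3.8°, 9.1°, 12.4°, 68.0°.
Largest gap = 228.5° ⇒ minimal covering band is its complement: 360° − 228.5° = 131.5°.
Band runs from +117.1° eastward to -111.4°, crossing the antimeridian.

131.5°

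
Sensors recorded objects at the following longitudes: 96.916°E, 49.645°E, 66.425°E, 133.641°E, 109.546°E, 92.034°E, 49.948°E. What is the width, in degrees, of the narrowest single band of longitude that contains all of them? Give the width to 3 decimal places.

83.996°

Sort the longitudes: +49.645°, +49.948°, +66.425°, +92.034°, +96.916°, +109.546°, +133.641°.
Eastward gaps between consecutive values (wrapping around): 0.303°, 16.477°, 25.609°, 4.882°, 12.630°, 24.095°, 276.004°.
Largest gap = 276.004° ⇒ minimal covering band is its complement: 360° − 276.004° = 83.996°.
Band runs from +49.645° eastward to +133.641°.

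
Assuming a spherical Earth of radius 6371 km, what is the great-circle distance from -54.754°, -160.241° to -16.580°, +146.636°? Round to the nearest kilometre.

6183 km

Δλ = 146.636 − -160.241 = 306.877°; wrapped into (−180°, 180°]: -53.123°.
Δφ = -16.580 − -54.754 = 38.174°.
a = sin²(Δφ/2) + cos φ₁ · cos φ₂ · sin²(Δλ/2) = 0.217523.
c = 2·atan2(√a, √(1−a)) = 0.97042 rad → d = 6371·c ≈ 6182.53 km.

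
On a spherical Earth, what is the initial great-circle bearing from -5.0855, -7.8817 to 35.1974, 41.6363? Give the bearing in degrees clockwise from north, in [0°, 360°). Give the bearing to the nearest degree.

45°

Δλ = 41.6363 − -7.8817 = 49.5180°.
θ = atan2( sin Δλ · cos φ₂ , cos φ₁ · sin φ₂ − sin φ₁ · cos φ₂ · cos Δλ )
  = atan2(0.62155, 0.62115) = 45.018° → normalised to [0°, 360°): 45.018°.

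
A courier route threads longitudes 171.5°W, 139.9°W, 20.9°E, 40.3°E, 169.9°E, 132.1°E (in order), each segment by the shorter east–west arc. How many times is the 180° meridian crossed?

Leg 1: -171.5° → -139.9°, shortest Δλ = 31.6° (east) — does not cross 180°.
Leg 2: -139.9° → +20.9°, shortest Δλ = 160.8° (east) — does not cross 180°.
Leg 3: +20.9° → +40.3°, shortest Δλ = 19.4° (east) — does not cross 180°.
Leg 4: +40.3° → +169.9°, shortest Δλ = 129.6° (east) — does not cross 180°.
Leg 5: +169.9° → +132.1°, shortest Δλ = -37.8° (west) — does not cross 180°.
Total crossings: 0.

0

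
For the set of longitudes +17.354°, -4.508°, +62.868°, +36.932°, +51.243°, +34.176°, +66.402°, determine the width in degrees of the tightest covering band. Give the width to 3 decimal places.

70.910°

Sort the longitudes: -4.508°, +17.354°, +34.176°, +36.932°, +51.243°, +62.868°, +66.402°.
Eastward gaps between consecutive values (wrapping around): 21.862°, 16.822°, 2.756°, 14.311°, 11.625°, 3.534°, 289.090°.
Largest gap = 289.090° ⇒ minimal covering band is its complement: 360° − 289.090° = 70.910°.
Band runs from -4.508° eastward to +66.402°.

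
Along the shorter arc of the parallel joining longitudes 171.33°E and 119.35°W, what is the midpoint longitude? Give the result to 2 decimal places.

154.01°W

Signed shortest Δλ from +171.33° to -119.35° is +69.32°.
Midpoint longitude = +171.33° + (+69.32°)/2 = +171.33° + 34.66° = +205.99°.
Normalise into (−180°, 180°]: -154.01°.
(The naïve average (+171.33 + -119.35)/2 = 25.99° is on the wrong side of the globe.)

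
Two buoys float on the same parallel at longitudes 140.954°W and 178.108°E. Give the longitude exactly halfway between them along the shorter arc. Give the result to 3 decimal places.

161.423°W

Signed shortest Δλ from -140.954° to +178.108° is -40.938°.
Midpoint longitude = -140.954° + (-40.938°)/2 = -140.954° − 20.469° = -161.423°.
(The naïve average (-140.954 + +178.108)/2 = 18.577° is on the wrong side of the globe.)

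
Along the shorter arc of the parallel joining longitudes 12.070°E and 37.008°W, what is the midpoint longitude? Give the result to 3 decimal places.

Signed shortest Δλ from +12.070° to -37.008° is -49.078°.
Midpoint longitude = +12.070° + (-49.078°)/2 = +12.070° − 24.539° = -12.469°.

12.469°W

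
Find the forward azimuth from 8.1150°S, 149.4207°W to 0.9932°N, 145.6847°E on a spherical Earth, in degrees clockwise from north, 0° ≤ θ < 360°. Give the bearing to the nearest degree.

275°

Δλ = 145.6847 − -149.4207 = 295.1054°; wrapped into (−180°, 180°]: -64.8946°.
θ = atan2( sin Δλ · cos φ₂ , cos φ₁ · sin φ₂ − sin φ₁ · cos φ₂ · cos Δλ )
  = atan2(-0.90539, 0.07704) = -85.136° → normalised to [0°, 360°): 274.864°.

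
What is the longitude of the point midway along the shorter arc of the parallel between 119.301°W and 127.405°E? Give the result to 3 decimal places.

175.948°W

Signed shortest Δλ from -119.301° to +127.405° is -113.294°.
Midpoint longitude = -119.301° + (-113.294°)/2 = -119.301° − 56.647° = -175.948°.
(The naïve average (-119.301 + +127.405)/2 = 4.052° is on the wrong side of the globe.)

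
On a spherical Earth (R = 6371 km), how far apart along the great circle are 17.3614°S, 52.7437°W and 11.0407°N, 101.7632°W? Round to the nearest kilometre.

Δλ = -101.7632 − -52.7437 = -49.0195°.
Δφ = 11.0407 − -17.3614 = 28.4021°.
a = sin²(Δφ/2) + cos φ₁ · cos φ₂ · sin²(Δλ/2) = 0.221403.
c = 2·atan2(√a, √(1−a)) = 0.97979 rad → d = 6371·c ≈ 6242.26 km.

6242 km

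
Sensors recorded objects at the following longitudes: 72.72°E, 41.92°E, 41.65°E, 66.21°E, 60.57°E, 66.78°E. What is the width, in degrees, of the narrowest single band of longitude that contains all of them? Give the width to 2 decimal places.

31.07°

Sort the longitudes: +41.65°, +41.92°, +60.57°, +66.21°, +66.78°, +72.72°.
Eastward gaps between consecutive values (wrapping around): 0.27°, 18.65°, 5.64°, 0.57°, 5.94°, 328.93°.
Largest gap = 328.93° ⇒ minimal covering band is its complement: 360° − 328.93° = 31.07°.
Band runs from +41.65° eastward to +72.72°.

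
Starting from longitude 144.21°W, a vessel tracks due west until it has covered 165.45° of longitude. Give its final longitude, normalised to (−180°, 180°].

50.34°E

Start at -144.21°; shift −165.45° → -309.66°.
-309.66° lies outside (−180°, 180°]; add 360° → +50.34°.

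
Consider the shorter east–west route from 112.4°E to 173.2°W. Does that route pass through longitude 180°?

Naïve |-173.2 − 112.4| = 285.6° > 180°, so the shorter arc goes the other way round — across 180°.
Signed shortest Δλ = ((-173.2 − 112.4 + 180) mod 360) − 180 = 74.4°.
Going east by 74.4° from +112.4° passes through 180° before reaching -173.2°.

Yes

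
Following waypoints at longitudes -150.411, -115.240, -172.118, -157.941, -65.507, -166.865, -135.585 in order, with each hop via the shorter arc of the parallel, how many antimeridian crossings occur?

Leg 1: -150.411° → -115.240°, shortest Δλ = 35.171° (east) — does not cross 180°.
Leg 2: -115.240° → -172.118°, shortest Δλ = -56.878° (west) — does not cross 180°.
Leg 3: -172.118° → -157.941°, shortest Δλ = 14.177° (east) — does not cross 180°.
Leg 4: -157.941° → -65.507°, shortest Δλ = 92.434° (east) — does not cross 180°.
Leg 5: -65.507° → -166.865°, shortest Δλ = -101.358° (west) — does not cross 180°.
Leg 6: -166.865° → -135.585°, shortest Δλ = 31.28° (east) — does not cross 180°.
Total crossings: 0.

0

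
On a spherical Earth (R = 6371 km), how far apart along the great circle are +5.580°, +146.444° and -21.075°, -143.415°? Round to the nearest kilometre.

Δλ = -143.415 − 146.444 = -289.859°; wrapped into (−180°, 180°]: 70.141°.
Δφ = -21.075 − 5.580 = -26.655°.
a = sin²(Δφ/2) + cos φ₁ · cos φ₂ · sin²(Δλ/2) = 0.359742.
c = 2·atan2(√a, √(1−a)) = 1.28646 rad → d = 6371·c ≈ 8196.06 km.

8196 km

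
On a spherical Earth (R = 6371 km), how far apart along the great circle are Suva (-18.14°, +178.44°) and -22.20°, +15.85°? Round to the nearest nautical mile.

8178 nmi

Δλ = 15.85 − 178.44 = -162.59°.
Δφ = -22.20 − -18.14 = -4.06°.
a = sin²(Δφ/2) + cos φ₁ · cos φ₂ · sin²(Δλ/2) = 0.860954.
c = 2·atan2(√a, √(1−a)) = 2.37735 rad → d = 6371·c ≈ 15146.12 km ≈ 8178.25 nmi.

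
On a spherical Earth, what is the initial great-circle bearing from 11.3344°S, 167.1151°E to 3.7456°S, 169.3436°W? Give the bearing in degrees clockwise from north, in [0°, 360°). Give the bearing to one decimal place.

73.8°

Δλ = -169.3436 − 167.1151 = -336.4587°; wrapped into (−180°, 180°]: 23.5413°.
θ = atan2( sin Δλ · cos φ₂ , cos φ₁ · sin φ₂ − sin φ₁ · cos φ₂ · cos Δλ )
  = atan2(0.39856, 0.11574) = 73.807° → normalised to [0°, 360°): 73.807°.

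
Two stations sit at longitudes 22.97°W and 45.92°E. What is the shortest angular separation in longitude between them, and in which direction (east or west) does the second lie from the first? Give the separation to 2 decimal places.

68.89° east

Raw difference: 45.92 − -22.97 = 68.89°.
Normalise into (−180°, 180°]: 68.89° stays 68.89°.
Positive ⇒ the second point lies to the east; separation 68.89°.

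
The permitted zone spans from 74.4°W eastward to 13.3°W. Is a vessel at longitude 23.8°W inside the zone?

Yes

Band width going east from -74.4° to -13.3°: ((-13.3 − -74.4) mod 360) = 61.1°.
Offset of -23.8° east of the west edge: ((-23.8 − -74.4) mod 360) = 50.6°.
50.6° ≤ 61.1° ⇒ inside.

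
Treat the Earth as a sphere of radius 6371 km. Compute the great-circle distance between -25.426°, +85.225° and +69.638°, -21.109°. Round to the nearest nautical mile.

7169 nmi

Δλ = -21.109 − 85.225 = -106.334°.
Δφ = 69.638 − -25.426 = 95.064°.
a = sin²(Δφ/2) + cos φ₁ · cos φ₂ · sin²(Δλ/2) = 0.745447.
c = 2·atan2(√a, √(1−a)) = 2.08391 rad → d = 6371·c ≈ 13276.61 km ≈ 7168.79 nmi.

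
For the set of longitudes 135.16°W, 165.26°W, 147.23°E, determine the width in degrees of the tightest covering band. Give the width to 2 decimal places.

77.61°

Sort the longitudes: -165.26°, -135.16°, +147.23°.
Eastward gaps between consecutive values (wrapping around): 30.10°, 282.39°, 47.51°.
Largest gap = 282.39° ⇒ minimal covering band is its complement: 360° − 282.39° = 77.61°.
Band runs from +147.23° eastward to -135.16°, crossing the antimeridian.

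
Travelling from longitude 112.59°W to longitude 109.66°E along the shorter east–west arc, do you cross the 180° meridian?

Naïve |109.66 − -112.59| = 222.25° > 180°, so the shorter arc goes the other way round — across 180°.
Signed shortest Δλ = ((109.66 − -112.59 + 180) mod 360) − 180 = -137.75°.
Going west by 137.75° from -112.59° passes through 180° before reaching +109.66°.

Yes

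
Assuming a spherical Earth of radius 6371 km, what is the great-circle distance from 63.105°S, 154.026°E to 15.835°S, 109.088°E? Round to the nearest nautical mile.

3394 nmi

Δλ = 109.088 − 154.026 = -44.938°.
Δφ = -15.835 − -63.105 = 47.270°.
a = sin²(Δφ/2) + cos φ₁ · cos φ₂ · sin²(Δλ/2) = 0.224294.
c = 2·atan2(√a, √(1−a)) = 0.98674 rad → d = 6371·c ≈ 6286.52 km ≈ 3394.45 nmi.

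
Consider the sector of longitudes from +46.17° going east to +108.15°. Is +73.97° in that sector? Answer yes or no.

Yes

Band width going east from +46.17° to +108.15°: ((108.15 − 46.17) mod 360) = 61.98°.
Offset of +73.97° east of the west edge: ((73.97 − 46.17) mod 360) = 27.80°.
27.80° ≤ 61.98° ⇒ inside.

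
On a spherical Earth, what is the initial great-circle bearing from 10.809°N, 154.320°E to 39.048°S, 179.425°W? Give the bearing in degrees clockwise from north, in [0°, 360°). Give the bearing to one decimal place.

155.4°

Δλ = -179.425 − 154.320 = -333.745°; wrapped into (−180°, 180°]: 26.255°.
θ = atan2( sin Δλ · cos φ₂ , cos φ₁ · sin φ₂ − sin φ₁ · cos φ₂ · cos Δλ )
  = atan2(0.34355, -0.74941) = 155.372° → normalised to [0°, 360°): 155.372°.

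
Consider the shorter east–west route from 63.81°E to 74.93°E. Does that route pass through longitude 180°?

Signed shortest Δλ = ((74.93 − 63.81 + 180) mod 360) − 180 = 11.12°.
Going east by 11.12° from +63.81° reaches +74.93° without touching 180°.

No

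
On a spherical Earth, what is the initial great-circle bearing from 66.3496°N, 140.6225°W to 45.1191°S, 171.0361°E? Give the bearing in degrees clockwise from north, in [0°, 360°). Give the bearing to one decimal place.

Δλ = 171.0361 − -140.6225 = 311.6586°; wrapped into (−180°, 180°]: -48.3414°.
θ = atan2( sin Δλ · cos φ₂ , cos φ₁ · sin φ₂ − sin φ₁ · cos φ₂ · cos Δλ )
  = atan2(-0.52719, -0.71388) = -143.555° → normalised to [0°, 360°): 216.445°.

216.4°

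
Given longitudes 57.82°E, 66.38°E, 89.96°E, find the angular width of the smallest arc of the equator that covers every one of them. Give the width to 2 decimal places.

Sort the longitudes: +57.82°, +66.38°, +89.96°.
Eastward gaps between consecutive values (wrapping around): 8.56°, 23.58°, 327.86°.
Largest gap = 327.86° ⇒ minimal covering band is its complement: 360° − 327.86° = 32.14°.
Band runs from +57.82° eastward to +89.96°.

32.14°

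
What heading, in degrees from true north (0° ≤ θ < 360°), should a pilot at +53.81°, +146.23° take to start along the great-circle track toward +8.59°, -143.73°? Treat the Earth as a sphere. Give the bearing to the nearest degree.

Δλ = -143.73 − 146.23 = -289.96°; wrapped into (−180°, 180°]: 70.04°.
θ = atan2( sin Δλ · cos φ₂ , cos φ₁ · sin φ₂ − sin φ₁ · cos φ₂ · cos Δλ )
  = atan2(0.92939, -0.18422) = 101.212° → normalised to [0°, 360°): 101.212°.

101°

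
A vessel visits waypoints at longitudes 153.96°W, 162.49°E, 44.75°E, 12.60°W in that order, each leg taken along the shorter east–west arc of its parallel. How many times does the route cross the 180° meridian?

Leg 1: -153.96° → +162.49°, shortest Δλ = -43.55° (west) — crosses 180°.
Leg 2: +162.49° → +44.75°, shortest Δλ = -117.74° (west) — does not cross 180°.
Leg 3: +44.75° → -12.60°, shortest Δλ = -57.35° (west) — does not cross 180°.
Total crossings: 1.

1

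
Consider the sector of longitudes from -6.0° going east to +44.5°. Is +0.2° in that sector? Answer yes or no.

Yes

Band width going east from -6.0° to +44.5°: ((44.5 − -6.0) mod 360) = 50.5°.
Offset of +0.2° east of the west edge: ((0.2 − -6.0) mod 360) = 6.2°.
6.2° ≤ 50.5° ⇒ inside.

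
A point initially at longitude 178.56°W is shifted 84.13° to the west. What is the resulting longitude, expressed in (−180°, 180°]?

97.31°E

Start at -178.56°; shift −84.13° → -262.69°.
-262.69° lies outside (−180°, 180°]; add 360° → +97.31°.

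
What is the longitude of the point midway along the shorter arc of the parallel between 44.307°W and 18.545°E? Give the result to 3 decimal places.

12.881°W

Signed shortest Δλ from -44.307° to +18.545° is +62.852°.
Midpoint longitude = -44.307° + (+62.852°)/2 = -44.307° + 31.426° = -12.881°.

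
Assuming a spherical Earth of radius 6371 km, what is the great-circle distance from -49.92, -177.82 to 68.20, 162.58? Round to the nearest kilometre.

13235 km

Δλ = 162.58 − -177.82 = 340.40°; wrapped into (−180°, 180°]: -19.60°.
Δφ = 68.20 − -49.92 = 118.12°.
a = sin²(Δφ/2) + cos φ₁ · cos φ₂ · sin²(Δλ/2) = 0.742587.
c = 2·atan2(√a, √(1−a)) = 2.07736 rad → d = 6371·c ≈ 13234.85 km.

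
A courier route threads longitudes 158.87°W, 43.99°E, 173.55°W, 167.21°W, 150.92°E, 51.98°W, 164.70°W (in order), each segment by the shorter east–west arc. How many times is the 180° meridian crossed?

Leg 1: -158.87° → +43.99°, shortest Δλ = -157.14° (west) — crosses 180°.
Leg 2: +43.99° → -173.55°, shortest Δλ = 142.46° (east) — crosses 180°.
Leg 3: -173.55° → -167.21°, shortest Δλ = 6.34° (east) — does not cross 180°.
Leg 4: -167.21° → +150.92°, shortest Δλ = -41.87° (west) — crosses 180°.
Leg 5: +150.92° → -51.98°, shortest Δλ = 157.1° (east) — crosses 180°.
Leg 6: -51.98° → -164.70°, shortest Δλ = -112.72° (west) — does not cross 180°.
Total crossings: 4.

4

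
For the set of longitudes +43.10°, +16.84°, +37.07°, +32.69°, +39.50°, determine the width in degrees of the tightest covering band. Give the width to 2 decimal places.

Sort the longitudes: +16.84°, +32.69°, +37.07°, +39.50°, +43.10°.
Eastward gaps between consecutive values (wrapping around): 15.85°, 4.38°, 2.43°, 3.60°, 333.74°.
Largest gap = 333.74° ⇒ minimal covering band is its complement: 360° − 333.74° = 26.26°.
Band runs from +16.84° eastward to +43.10°.

26.26°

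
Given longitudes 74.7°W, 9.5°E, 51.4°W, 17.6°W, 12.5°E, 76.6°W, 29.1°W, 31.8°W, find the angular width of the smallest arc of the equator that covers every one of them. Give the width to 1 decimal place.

Sort the longitudes: -76.6°, -74.7°, -51.4°, -31.8°, -29.1°, -17.6°, +9.5°, +12.5°.
Eastward gaps between consecutive values (wrapping around): 1.9°, 23.3°, 19.6°, 2.7°, 11.5°, 27.1°, 3.0°, 270.9°.
Largest gap = 270.9° ⇒ minimal covering band is its complement: 360° − 270.9° = 89.1°.
Band runs from -76.6° eastward to +12.5°.

89.1°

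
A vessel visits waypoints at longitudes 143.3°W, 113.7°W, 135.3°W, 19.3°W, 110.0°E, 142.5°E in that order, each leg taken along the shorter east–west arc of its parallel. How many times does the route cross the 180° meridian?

0

Leg 1: -143.3° → -113.7°, shortest Δλ = 29.6° (east) — does not cross 180°.
Leg 2: -113.7° → -135.3°, shortest Δλ = -21.6° (west) — does not cross 180°.
Leg 3: -135.3° → -19.3°, shortest Δλ = 116.0° (east) — does not cross 180°.
Leg 4: -19.3° → +110.0°, shortest Δλ = 129.3° (east) — does not cross 180°.
Leg 5: +110.0° → +142.5°, shortest Δλ = 32.5° (east) — does not cross 180°.
Total crossings: 0.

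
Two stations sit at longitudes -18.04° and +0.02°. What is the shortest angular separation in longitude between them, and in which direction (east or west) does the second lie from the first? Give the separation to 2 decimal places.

18.06° east

Raw difference: 0.02 − -18.04 = 18.06°.
Normalise into (−180°, 180°]: 18.06° stays 18.06°.
Positive ⇒ the second point lies to the east; separation 18.06°.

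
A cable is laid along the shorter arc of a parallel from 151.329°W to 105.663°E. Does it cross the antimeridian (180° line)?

Yes

Naïve |105.663 − -151.329| = 256.992° > 180°, so the shorter arc goes the other way round — across 180°.
Signed shortest Δλ = ((105.663 − -151.329 + 180) mod 360) − 180 = -103.008°.
Going west by 103.008° from -151.329° passes through 180° before reaching +105.663°.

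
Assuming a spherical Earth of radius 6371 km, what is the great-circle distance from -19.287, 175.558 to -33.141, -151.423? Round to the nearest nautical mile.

1952 nmi

Δλ = -151.423 − 175.558 = -326.981°; wrapped into (−180°, 180°]: 33.019°.
Δφ = -33.141 − -19.287 = -13.854°.
a = sin²(Δφ/2) + cos φ₁ · cos φ₂ · sin²(Δλ/2) = 0.078369.
c = 2·atan2(√a, √(1−a)) = 0.56747 rad → d = 6371·c ≈ 3615.37 km ≈ 1952.14 nmi.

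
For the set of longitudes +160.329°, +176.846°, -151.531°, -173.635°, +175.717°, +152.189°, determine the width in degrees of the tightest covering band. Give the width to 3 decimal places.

Sort the longitudes: -173.635°, -151.531°, +152.189°, +160.329°, +175.717°, +176.846°.
Eastward gaps between consecutive values (wrapping around): 22.104°, 303.720°, 8.140°, 15.388°, 1.129°, 9.519°.
Largest gap = 303.720° ⇒ minimal covering band is its complement: 360° − 303.720° = 56.280°.
Band runs from +152.189° eastward to -151.531°, crossing the antimeridian.

56.280°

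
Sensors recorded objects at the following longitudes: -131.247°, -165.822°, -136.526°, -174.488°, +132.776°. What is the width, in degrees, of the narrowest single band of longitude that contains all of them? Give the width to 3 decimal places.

95.977°

Sort the longitudes: -174.488°, -165.822°, -136.526°, -131.247°, +132.776°.
Eastward gaps between consecutive values (wrapping around): 8.666°, 29.296°, 5.279°, 264.023°, 52.736°.
Largest gap = 264.023° ⇒ minimal covering band is its complement: 360° − 264.023° = 95.977°.
Band runs from +132.776° eastward to -131.247°, crossing the antimeridian.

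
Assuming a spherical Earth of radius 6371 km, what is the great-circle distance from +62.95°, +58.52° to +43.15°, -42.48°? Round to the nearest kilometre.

6329 km

Δλ = -42.48 − 58.52 = -101.00°.
Δφ = 43.15 − 62.95 = -19.80°.
a = sin²(Δφ/2) + cos φ₁ · cos φ₂ · sin²(Δλ/2) = 0.227105.
c = 2·atan2(√a, √(1−a)) = 0.99346 rad → d = 6371·c ≈ 6329.36 km.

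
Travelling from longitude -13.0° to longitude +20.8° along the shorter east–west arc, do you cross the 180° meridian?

No

Signed shortest Δλ = ((20.8 − -13.0 + 180) mod 360) − 180 = 33.8°.
Going east by 33.8° from -13.0° reaches +20.8° without touching 180°.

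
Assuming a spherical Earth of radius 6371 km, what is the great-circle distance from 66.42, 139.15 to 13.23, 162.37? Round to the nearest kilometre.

6162 km

Δλ = 162.37 − 139.15 = 23.22°.
Δφ = 13.23 − 66.42 = -53.19°.
a = sin²(Δφ/2) + cos φ₁ · cos φ₂ · sin²(Δλ/2) = 0.216190.
c = 2·atan2(√a, √(1−a)) = 0.96718 rad → d = 6371·c ≈ 6161.93 km.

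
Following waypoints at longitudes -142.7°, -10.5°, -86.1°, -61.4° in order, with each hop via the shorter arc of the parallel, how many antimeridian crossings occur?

Leg 1: -142.7° → -10.5°, shortest Δλ = 132.2° (east) — does not cross 180°.
Leg 2: -10.5° → -86.1°, shortest Δλ = -75.6° (west) — does not cross 180°.
Leg 3: -86.1° → -61.4°, shortest Δλ = 24.7° (east) — does not cross 180°.
Total crossings: 0.

0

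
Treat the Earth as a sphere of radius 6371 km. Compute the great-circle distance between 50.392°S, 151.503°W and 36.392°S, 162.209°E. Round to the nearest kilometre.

3973 km

Δλ = 162.209 − -151.503 = 313.712°; wrapped into (−180°, 180°]: -46.288°.
Δφ = -36.392 − -50.392 = 14.000°.
a = sin²(Δφ/2) + cos φ₁ · cos φ₂ · sin²(Δλ/2) = 0.094133.
c = 2·atan2(√a, √(1−a)) = 0.62368 rad → d = 6371·c ≈ 3973.46 km.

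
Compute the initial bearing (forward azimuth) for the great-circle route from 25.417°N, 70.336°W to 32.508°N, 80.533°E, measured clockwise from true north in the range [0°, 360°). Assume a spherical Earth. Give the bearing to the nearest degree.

27°

Δλ = 80.533 − -70.336 = 150.869°.
θ = atan2( sin Δλ · cos φ₂ , cos φ₁ · sin φ₂ − sin φ₁ · cos φ₂ · cos Δλ )
  = atan2(0.41053, 0.80157) = 27.120° → normalised to [0°, 360°): 27.120°.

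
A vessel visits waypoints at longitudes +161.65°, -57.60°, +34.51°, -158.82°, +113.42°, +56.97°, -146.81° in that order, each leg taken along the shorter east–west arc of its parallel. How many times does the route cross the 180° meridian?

4

Leg 1: +161.65° → -57.60°, shortest Δλ = 140.75° (east) — crosses 180°.
Leg 2: -57.60° → +34.51°, shortest Δλ = 92.11° (east) — does not cross 180°.
Leg 3: +34.51° → -158.82°, shortest Δλ = 166.67° (east) — crosses 180°.
Leg 4: -158.82° → +113.42°, shortest Δλ = -87.76° (west) — crosses 180°.
Leg 5: +113.42° → +56.97°, shortest Δλ = -56.45° (west) — does not cross 180°.
Leg 6: +56.97° → -146.81°, shortest Δλ = 156.22° (east) — crosses 180°.
Total crossings: 4.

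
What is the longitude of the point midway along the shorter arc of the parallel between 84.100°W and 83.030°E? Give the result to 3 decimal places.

0.535°W

Signed shortest Δλ from -84.100° to +83.030° is +167.130°.
Midpoint longitude = -84.100° + (+167.130°)/2 = -84.100° + 83.565° = -0.535°.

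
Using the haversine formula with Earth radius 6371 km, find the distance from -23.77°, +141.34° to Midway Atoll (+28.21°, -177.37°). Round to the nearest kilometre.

Δλ = -177.37 − 141.34 = -318.71°; wrapped into (−180°, 180°]: 41.29°.
Δφ = 28.21 − -23.77 = 51.98°.
a = sin²(Δφ/2) + cos φ₁ · cos φ₂ · sin²(Δλ/2) = 0.292284.
c = 2·atan2(√a, √(1−a)) = 1.14238 rad → d = 6371·c ≈ 7278.09 km.

7278 km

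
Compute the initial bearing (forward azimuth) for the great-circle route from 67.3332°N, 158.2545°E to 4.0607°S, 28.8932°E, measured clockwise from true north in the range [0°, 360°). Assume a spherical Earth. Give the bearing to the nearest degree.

306°

Δλ = 28.8932 − 158.2545 = -129.3613°.
θ = atan2( sin Δλ · cos φ₂ , cos φ₁ · sin φ₂ − sin φ₁ · cos φ₂ · cos Δλ )
  = atan2(-0.77122, 0.55646) = -54.188° → normalised to [0°, 360°): 305.812°.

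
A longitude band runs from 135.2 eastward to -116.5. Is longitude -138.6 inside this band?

Band width going east from +135.2° to -116.5°: ((-116.5 − 135.2) mod 360) = 108.3°.
Offset of -138.6° east of the west edge: ((-138.6 − 135.2) mod 360) = 86.2°.
86.2° ≤ 108.3° ⇒ inside.

Yes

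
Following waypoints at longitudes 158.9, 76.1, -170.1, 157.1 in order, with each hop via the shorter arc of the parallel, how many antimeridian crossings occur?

Leg 1: +158.9° → +76.1°, shortest Δλ = -82.8° (west) — does not cross 180°.
Leg 2: +76.1° → -170.1°, shortest Δλ = 113.8° (east) — crosses 180°.
Leg 3: -170.1° → +157.1°, shortest Δλ = -32.8° (west) — crosses 180°.
Total crossings: 2.

2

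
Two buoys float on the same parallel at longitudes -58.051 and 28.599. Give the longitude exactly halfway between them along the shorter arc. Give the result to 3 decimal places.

Signed shortest Δλ from -58.051° to +28.599° is +86.650°.
Midpoint longitude = -58.051° + (+86.650°)/2 = -58.051° + 43.325° = -14.726°.

-14.726°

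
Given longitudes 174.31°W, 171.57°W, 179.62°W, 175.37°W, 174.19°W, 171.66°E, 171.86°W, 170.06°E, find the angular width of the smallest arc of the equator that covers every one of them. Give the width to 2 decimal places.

18.37°

Sort the longitudes: -179.62°, -175.37°, -174.31°, -174.19°, -171.86°, -171.57°, +170.06°, +171.66°.
Eastward gaps between consecutive values (wrapping around): 4.25°, 1.06°, 0.12°, 2.33°, 0.29°, 341.63°, 1.60°, 8.72°.
Largest gap = 341.63° ⇒ minimal covering band is its complement: 360° − 341.63° = 18.37°.
Band runs from +170.06° eastward to -171.57°, crossing the antimeridian.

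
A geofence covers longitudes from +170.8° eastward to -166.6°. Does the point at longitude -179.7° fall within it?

Yes

Band width going east from +170.8° to -166.6°: ((-166.6 − 170.8) mod 360) = 22.6°.
Offset of -179.7° east of the west edge: ((-179.7 − 170.8) mod 360) = 9.5°.
9.5° ≤ 22.6° ⇒ inside.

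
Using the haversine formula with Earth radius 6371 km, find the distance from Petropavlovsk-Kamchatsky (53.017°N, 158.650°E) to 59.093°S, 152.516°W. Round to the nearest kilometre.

Δλ = -152.516 − 158.650 = -311.166°; wrapped into (−180°, 180°]: 48.834°.
Δφ = -59.093 − 53.017 = -112.110°.
a = sin²(Δφ/2) + cos φ₁ · cos φ₂ · sin²(Δλ/2) = 0.740994.
c = 2·atan2(√a, √(1−a)) = 2.07372 rad → d = 6371·c ≈ 13211.66 km.

13212 km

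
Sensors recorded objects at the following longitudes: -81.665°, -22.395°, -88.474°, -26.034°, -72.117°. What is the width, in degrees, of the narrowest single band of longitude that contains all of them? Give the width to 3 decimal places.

Sort the longitudes: -88.474°, -81.665°, -72.117°, -26.034°, -22.395°.
Eastward gaps between consecutive values (wrapping around): 6.809°, 9.548°, 46.083°, 3.639°, 293.921°.
Largest gap = 293.921° ⇒ minimal covering band is its complement: 360° − 293.921° = 66.079°.
Band runs from -88.474° eastward to -22.395°.

66.079°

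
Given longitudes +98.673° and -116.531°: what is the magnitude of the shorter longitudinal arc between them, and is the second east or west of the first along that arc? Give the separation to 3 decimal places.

Raw difference: -116.531 − 98.673 = -215.204°.
Normalise into (−180°, 180°]: -215.204° + 360° = 144.796°.
Positive ⇒ the second point lies to the east; separation 144.796°.

144.796° east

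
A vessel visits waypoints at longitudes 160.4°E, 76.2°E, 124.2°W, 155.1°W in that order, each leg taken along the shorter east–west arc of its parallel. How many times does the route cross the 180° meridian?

1

Leg 1: +160.4° → +76.2°, shortest Δλ = -84.2° (west) — does not cross 180°.
Leg 2: +76.2° → -124.2°, shortest Δλ = 159.6° (east) — crosses 180°.
Leg 3: -124.2° → -155.1°, shortest Δλ = -30.9° (west) — does not cross 180°.
Total crossings: 1.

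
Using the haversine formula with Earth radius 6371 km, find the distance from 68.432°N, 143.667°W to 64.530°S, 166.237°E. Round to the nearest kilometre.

Δλ = 166.237 − -143.667 = 309.904°; wrapped into (−180°, 180°]: -50.096°.
Δφ = -64.530 − 68.432 = -132.962°.
a = sin²(Δφ/2) + cos φ₁ · cos φ₂ · sin²(Δλ/2) = 0.869093.
c = 2·atan2(√a, √(1−a)) = 2.40117 rad → d = 6371·c ≈ 15297.88 km.

15298 km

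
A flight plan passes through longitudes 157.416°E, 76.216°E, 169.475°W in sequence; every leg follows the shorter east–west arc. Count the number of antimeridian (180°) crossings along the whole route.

1

Leg 1: +157.416° → +76.216°, shortest Δλ = -81.2° (west) — does not cross 180°.
Leg 2: +76.216° → -169.475°, shortest Δλ = 114.309° (east) — crosses 180°.
Total crossings: 1.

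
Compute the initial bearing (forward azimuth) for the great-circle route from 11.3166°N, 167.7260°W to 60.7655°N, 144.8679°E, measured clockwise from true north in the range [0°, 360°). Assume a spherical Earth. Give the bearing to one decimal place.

335.6°

Δλ = 144.8679 − -167.7260 = 312.5939°; wrapped into (−180°, 180°]: -47.4061°.
θ = atan2( sin Δλ · cos φ₂ , cos φ₁ · sin φ₂ − sin φ₁ · cos φ₂ · cos Δλ )
  = atan2(-0.35953, 0.79080) = -24.449° → normalised to [0°, 360°): 335.551°.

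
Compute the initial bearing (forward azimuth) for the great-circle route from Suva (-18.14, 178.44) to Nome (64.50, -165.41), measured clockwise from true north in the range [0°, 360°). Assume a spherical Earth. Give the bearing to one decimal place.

6.9°

Δλ = -165.41 − 178.44 = -343.85°; wrapped into (−180°, 180°]: 16.15°.
θ = atan2( sin Δλ · cos φ₂ , cos φ₁ · sin φ₂ − sin φ₁ · cos φ₂ · cos Δλ )
  = atan2(0.11975, 0.98647) = 6.921° → normalised to [0°, 360°): 6.921°.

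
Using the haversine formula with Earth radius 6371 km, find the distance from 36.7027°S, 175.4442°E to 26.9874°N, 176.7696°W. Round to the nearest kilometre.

Δλ = -176.7696 − 175.4442 = -352.2138°; wrapped into (−180°, 180°]: 7.7862°.
Δφ = 26.9874 − -36.7027 = 63.6901°.
a = sin²(Δφ/2) + cos φ₁ · cos φ₂ · sin²(Δλ/2) = 0.281680.
c = 2·atan2(√a, √(1−a)) = 1.11894 rad → d = 6371·c ≈ 7128.75 km.

7129 km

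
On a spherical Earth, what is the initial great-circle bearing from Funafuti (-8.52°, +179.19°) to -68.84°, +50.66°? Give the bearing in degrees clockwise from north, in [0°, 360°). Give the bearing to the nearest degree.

Δλ = 50.66 − 179.19 = -128.53°.
θ = atan2( sin Δλ · cos φ₂ , cos φ₁ · sin φ₂ − sin φ₁ · cos φ₂ · cos Δλ )
  = atan2(-0.28238, -0.95560) = -163.537° → normalised to [0°, 360°): 196.463°.

196°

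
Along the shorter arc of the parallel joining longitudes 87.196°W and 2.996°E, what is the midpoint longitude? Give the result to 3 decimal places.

42.100°W

Signed shortest Δλ from -87.196° to +2.996° is +90.192°.
Midpoint longitude = -87.196° + (+90.192°)/2 = -87.196° + 45.096° = -42.100°.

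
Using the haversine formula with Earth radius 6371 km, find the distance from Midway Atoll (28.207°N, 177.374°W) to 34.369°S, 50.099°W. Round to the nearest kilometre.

Δλ = -50.099 − -177.374 = 127.275°.
Δφ = -34.369 − 28.207 = -62.576°.
a = sin²(Δφ/2) + cos φ₁ · cos φ₂ · sin²(Δλ/2) = 0.853684.
c = 2·atan2(√a, √(1−a)) = 2.35656 rad → d = 6371·c ≈ 15013.66 km.

15014 km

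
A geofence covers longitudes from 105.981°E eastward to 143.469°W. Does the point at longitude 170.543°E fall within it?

Band width going east from +105.981° to -143.469°: ((-143.469 − 105.981) mod 360) = 110.550°.
Offset of +170.543° east of the west edge: ((170.543 − 105.981) mod 360) = 64.562°.
64.562° ≤ 110.550° ⇒ inside.

Yes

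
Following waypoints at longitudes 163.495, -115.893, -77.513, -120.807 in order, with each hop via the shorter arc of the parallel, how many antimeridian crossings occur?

Leg 1: +163.495° → -115.893°, shortest Δλ = 80.612° (east) — crosses 180°.
Leg 2: -115.893° → -77.513°, shortest Δλ = 38.38° (east) — does not cross 180°.
Leg 3: -77.513° → -120.807°, shortest Δλ = -43.294° (west) — does not cross 180°.
Total crossings: 1.

1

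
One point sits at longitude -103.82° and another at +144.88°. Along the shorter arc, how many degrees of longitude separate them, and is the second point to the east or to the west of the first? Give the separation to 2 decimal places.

Raw difference: 144.88 − -103.82 = 248.7°.
Normalise into (−180°, 180°]: 248.7° − 360° = -111.3°.
Negative ⇒ the second point lies to the west; separation 111.30°.

111.30° west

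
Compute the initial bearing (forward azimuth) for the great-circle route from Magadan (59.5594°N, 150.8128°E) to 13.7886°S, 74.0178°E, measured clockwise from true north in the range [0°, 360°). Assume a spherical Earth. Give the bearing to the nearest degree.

252°

Δλ = 74.0178 − 150.8128 = -76.7950°.
θ = atan2( sin Δλ · cos φ₂ , cos φ₁ · sin φ₂ − sin φ₁ · cos φ₂ · cos Δλ )
  = atan2(-0.94550, -0.31203) = -108.263° → normalised to [0°, 360°): 251.737°.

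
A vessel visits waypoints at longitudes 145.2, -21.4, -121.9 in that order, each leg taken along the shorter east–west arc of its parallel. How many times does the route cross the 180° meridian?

Leg 1: +145.2° → -21.4°, shortest Δλ = -166.6° (west) — does not cross 180°.
Leg 2: -21.4° → -121.9°, shortest Δλ = -100.5° (west) — does not cross 180°.
Total crossings: 0.

0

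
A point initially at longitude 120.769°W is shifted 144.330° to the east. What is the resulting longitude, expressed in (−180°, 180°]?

23.561°E

Start at -120.769°; shift +144.330° → +23.561°.
+23.561° already lies in (−180°, 180°].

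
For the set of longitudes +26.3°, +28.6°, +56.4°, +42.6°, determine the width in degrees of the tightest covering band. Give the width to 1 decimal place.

30.1°

Sort the longitudes: +26.3°, +28.6°, +42.6°, +56.4°.
Eastward gaps between consecutive values (wrapping around): 2.3°, 14.0°, 13.8°, 329.9°.
Largest gap = 329.9° ⇒ minimal covering band is its complement: 360° − 329.9° = 30.1°.
Band runs from +26.3° eastward to +56.4°.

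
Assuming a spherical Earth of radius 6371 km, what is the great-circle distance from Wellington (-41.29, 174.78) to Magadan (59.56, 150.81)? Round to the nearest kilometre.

11428 km

Δλ = 150.81 − 174.78 = -23.97°.
Δφ = 59.56 − -41.29 = 100.85°.
a = sin²(Δφ/2) + cos φ₁ · cos φ₂ · sin²(Δλ/2) = 0.610534.
c = 2·atan2(√a, √(1−a)) = 1.79371 rad → d = 6371·c ≈ 11427.70 km.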